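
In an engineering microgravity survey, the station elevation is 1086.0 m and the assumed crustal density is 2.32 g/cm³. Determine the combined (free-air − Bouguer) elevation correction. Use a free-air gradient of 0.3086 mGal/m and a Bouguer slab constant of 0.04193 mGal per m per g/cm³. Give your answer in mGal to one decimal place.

Combined gradient = 0.3086 − 0.04193 × 2.32 = 0.2113224 mGal/m
Combined elevation correction = 0.2113224 × 1086.0 = 229.5 mGal

229.5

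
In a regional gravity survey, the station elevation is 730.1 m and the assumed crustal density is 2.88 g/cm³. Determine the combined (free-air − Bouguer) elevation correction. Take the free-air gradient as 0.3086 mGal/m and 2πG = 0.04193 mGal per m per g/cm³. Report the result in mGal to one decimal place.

137.1

Combined gradient = 0.3086 − 0.04193 × 2.88 = 0.1878416 mGal/m
Combined elevation correction = 0.1878416 × 730.1 = 137.1 mGal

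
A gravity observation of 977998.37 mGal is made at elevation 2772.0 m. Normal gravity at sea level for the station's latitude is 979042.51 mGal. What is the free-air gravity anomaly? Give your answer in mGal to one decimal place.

-188.7

Free-air correction = 0.3086 × 2772.0 = 855.44 mGal
Free-air anomaly = 977998.37 − 979042.51 + (855.44) = -188.70 mGal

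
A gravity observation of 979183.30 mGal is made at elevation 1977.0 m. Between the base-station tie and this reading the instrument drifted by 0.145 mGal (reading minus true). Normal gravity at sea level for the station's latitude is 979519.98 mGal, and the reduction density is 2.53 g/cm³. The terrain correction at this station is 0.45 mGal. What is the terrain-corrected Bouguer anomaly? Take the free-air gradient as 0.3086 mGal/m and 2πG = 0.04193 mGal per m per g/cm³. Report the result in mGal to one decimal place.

64.0

Drift-corrected reading = 979183.30 − (0.145) = 979183.155 mGal
Free-air correction = 0.3086 × 1977.0 = 610.10 mGal
Free-air anomaly = 979183.155 − 979519.98 + (610.10) = 273.275 mGal
Bouguer slab correction = 0.04193 × 2.53 × 1977.0 = 209.73 mGal
Simple Bouguer anomaly = 273.275 − (209.73) = 63.545 mGal
Complete Bouguer anomaly = 63.545 + 0.45 = 63.995 mGal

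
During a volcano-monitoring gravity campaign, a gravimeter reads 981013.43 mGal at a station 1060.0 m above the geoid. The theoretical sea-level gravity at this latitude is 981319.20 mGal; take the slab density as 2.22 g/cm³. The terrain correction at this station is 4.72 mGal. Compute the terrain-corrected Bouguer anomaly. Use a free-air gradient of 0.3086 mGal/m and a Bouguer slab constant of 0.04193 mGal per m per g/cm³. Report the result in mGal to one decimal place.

-72.6

Free-air correction = 0.3086 × 1060.0 = 327.12 mGal
Free-air anomaly = 981013.43 − 981319.20 + (327.12) = 21.35 mGal
Bouguer slab correction = 0.04193 × 2.22 × 1060.0 = 98.67 mGal
Simple Bouguer anomaly = 21.35 − (98.67) = -77.32 mGal
Complete Bouguer anomaly = -77.32 + 4.72 = -72.60 mGal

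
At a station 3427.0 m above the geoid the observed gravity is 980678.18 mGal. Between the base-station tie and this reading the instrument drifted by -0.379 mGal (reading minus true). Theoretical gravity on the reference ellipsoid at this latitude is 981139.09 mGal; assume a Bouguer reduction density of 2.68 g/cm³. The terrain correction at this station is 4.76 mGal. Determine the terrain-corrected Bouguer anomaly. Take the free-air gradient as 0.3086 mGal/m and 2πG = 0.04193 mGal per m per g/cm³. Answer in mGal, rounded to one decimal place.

216.7

Drift-corrected reading = 980678.18 − (-0.379) = 980678.559 mGal
Free-air correction = 0.3086 × 3427.0 = 1057.57 mGal
Free-air anomaly = 980678.559 − 981139.09 + (1057.57) = 597.039 mGal
Bouguer slab correction = 0.04193 × 2.68 × 3427.0 = 385.10 mGal
Simple Bouguer anomaly = 597.039 − (385.10) = 211.939 mGal
Complete Bouguer anomaly = 211.939 + 4.76 = 216.699 mGal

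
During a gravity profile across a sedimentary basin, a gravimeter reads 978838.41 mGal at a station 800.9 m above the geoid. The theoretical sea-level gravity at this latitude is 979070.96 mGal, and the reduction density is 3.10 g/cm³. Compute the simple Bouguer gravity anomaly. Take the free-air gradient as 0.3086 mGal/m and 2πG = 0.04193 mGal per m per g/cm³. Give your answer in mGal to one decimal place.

-89.5

Free-air correction = 0.3086 × 800.9 = 247.16 mGal
Free-air anomaly = 978838.41 − 979070.96 + (247.16) = 14.61 mGal
Bouguer slab correction = 0.04193 × 3.10 × 800.9 = 104.10 mGal
Simple Bouguer anomaly = 14.61 − (104.10) = -89.49 mGal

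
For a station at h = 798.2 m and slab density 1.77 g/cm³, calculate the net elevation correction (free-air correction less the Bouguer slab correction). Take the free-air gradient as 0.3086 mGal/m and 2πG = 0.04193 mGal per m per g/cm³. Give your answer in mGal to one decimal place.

Combined gradient = 0.3086 − 0.04193 × 1.77 = 0.2343839 mGal/m
Combined elevation correction = 0.2343839 × 798.2 = 187.1 mGal

187.1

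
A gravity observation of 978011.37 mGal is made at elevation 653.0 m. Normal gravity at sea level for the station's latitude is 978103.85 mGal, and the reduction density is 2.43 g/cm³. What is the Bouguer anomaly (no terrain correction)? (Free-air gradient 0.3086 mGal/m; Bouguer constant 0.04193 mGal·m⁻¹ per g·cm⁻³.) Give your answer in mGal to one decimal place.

Free-air correction = 0.3086 × 653.0 = 201.52 mGal
Free-air anomaly = 978011.37 − 978103.85 + (201.52) = 109.04 mGal
Bouguer slab correction = 0.04193 × 2.43 × 653.0 = 66.53 mGal
Simple Bouguer anomaly = 109.04 − (66.53) = 42.51 mGal

42.5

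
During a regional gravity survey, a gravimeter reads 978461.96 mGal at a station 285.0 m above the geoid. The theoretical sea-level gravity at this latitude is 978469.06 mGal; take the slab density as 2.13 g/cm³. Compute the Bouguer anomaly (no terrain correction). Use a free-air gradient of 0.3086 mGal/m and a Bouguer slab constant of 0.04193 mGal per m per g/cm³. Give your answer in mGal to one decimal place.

Free-air correction = 0.3086 × 285.0 = 87.95 mGal
Free-air anomaly = 978461.96 − 978469.06 + (87.95) = 80.85 mGal
Bouguer slab correction = 0.04193 × 2.13 × 285.0 = 25.45 mGal
Simple Bouguer anomaly = 80.85 − (25.45) = 55.40 mGal

55.4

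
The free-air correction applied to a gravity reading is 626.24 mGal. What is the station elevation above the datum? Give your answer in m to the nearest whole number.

h = 626.24 / 0.3086 = 2029.29 m

2029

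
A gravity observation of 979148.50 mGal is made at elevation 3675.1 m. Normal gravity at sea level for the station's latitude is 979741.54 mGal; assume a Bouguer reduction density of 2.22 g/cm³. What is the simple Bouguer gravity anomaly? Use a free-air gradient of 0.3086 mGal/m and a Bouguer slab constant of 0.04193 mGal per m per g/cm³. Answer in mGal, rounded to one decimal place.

Free-air correction = 0.3086 × 3675.1 = 1134.14 mGal
Free-air anomaly = 979148.50 − 979741.54 + (1134.14) = 541.10 mGal
Bouguer slab correction = 0.04193 × 2.22 × 3675.1 = 342.10 mGal
Simple Bouguer anomaly = 541.10 − (342.10) = 199.00 mGal

199.0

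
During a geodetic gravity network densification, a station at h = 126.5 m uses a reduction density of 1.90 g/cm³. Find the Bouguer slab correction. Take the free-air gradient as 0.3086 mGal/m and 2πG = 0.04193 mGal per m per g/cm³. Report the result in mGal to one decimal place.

Bouguer slab correction = 0.04193 × 1.90 × 126.5 = 10.1 mGal

10.1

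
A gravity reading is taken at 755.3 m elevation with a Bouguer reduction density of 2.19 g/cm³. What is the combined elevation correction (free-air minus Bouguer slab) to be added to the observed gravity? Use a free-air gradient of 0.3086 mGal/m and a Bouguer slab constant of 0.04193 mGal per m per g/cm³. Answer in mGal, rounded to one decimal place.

Combined gradient = 0.3086 − 0.04193 × 2.19 = 0.2167733 mGal/m
Combined elevation correction = 0.2167733 × 755.3 = 163.7 mGal

163.7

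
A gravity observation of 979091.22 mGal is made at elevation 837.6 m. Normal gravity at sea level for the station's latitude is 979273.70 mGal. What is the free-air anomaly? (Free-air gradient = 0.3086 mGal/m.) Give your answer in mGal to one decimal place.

76.0

Free-air correction = 0.3086 × 837.6 = 258.48 mGal
Free-air anomaly = 979091.22 − 979273.70 + (258.48) = 76.00 mGal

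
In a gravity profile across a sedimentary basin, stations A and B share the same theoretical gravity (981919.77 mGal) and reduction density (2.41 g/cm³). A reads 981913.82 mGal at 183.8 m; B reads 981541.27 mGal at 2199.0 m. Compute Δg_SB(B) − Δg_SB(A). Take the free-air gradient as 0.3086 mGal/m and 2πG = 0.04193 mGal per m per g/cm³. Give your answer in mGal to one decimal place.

45.7

Δg_SB(A) = 981913.82 − 981919.77 + 0.3086×183.8 − 0.04193×2.41×183.8 = 32.20 mGal
Δg_SB(B) = 981541.27 − 981919.77 + 0.3086×2199.0 − 0.04193×2.41×2199.0 = 77.90 mGal
Difference = 77.90 − (32.20) = 45.70 mGal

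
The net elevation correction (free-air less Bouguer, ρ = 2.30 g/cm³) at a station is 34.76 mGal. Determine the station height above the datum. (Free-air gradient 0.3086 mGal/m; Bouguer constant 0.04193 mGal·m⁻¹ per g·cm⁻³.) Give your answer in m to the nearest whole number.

164

Combined gradient = 0.3086 − 0.04193 × 2.30 = 0.2121610 mGal/m
h = 34.76 / 0.2121610 = 163.84 m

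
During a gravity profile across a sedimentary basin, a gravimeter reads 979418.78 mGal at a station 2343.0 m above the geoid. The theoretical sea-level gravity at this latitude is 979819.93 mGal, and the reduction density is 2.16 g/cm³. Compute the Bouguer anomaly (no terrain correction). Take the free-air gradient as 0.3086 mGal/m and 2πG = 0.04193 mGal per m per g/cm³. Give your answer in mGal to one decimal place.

Free-air correction = 0.3086 × 2343.0 = 723.05 mGal
Free-air anomaly = 979418.78 − 979819.93 + (723.05) = 321.90 mGal
Bouguer slab correction = 0.04193 × 2.16 × 2343.0 = 212.20 mGal
Simple Bouguer anomaly = 321.90 − (212.20) = 109.70 mGal

109.7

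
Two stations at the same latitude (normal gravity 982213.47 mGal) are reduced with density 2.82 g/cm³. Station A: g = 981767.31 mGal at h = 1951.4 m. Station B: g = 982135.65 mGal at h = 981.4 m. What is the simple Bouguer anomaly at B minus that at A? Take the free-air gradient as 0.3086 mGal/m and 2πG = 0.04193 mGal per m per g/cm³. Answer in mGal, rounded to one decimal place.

Δg_SB(A) = 981767.31 − 982213.47 + 0.3086×1951.4 − 0.04193×2.82×1951.4 = -74.70 mGal
Δg_SB(B) = 982135.65 − 982213.47 + 0.3086×981.4 − 0.04193×2.82×981.4 = 109.00 mGal
Difference = 109.00 − (-74.70) = 183.70 mGal

183.7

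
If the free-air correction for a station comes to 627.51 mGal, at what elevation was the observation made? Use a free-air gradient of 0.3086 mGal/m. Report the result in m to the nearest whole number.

h = 627.51 / 0.3086 = 2033.41 m

2033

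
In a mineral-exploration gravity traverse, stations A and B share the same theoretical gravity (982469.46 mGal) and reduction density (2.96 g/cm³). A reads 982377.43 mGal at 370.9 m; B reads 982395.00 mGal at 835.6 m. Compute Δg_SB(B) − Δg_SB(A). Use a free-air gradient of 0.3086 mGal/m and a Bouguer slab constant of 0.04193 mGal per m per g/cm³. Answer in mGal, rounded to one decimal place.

103.3

Δg_SB(A) = 982377.43 − 982469.46 + 0.3086×370.9 − 0.04193×2.96×370.9 = -23.60 mGal
Δg_SB(B) = 982395.00 − 982469.46 + 0.3086×835.6 − 0.04193×2.96×835.6 = 79.70 mGal
Difference = 79.70 − (-23.60) = 103.30 mGal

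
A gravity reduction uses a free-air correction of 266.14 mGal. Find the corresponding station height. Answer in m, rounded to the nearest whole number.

h = 266.14 / 0.3086 = 862.41 m

862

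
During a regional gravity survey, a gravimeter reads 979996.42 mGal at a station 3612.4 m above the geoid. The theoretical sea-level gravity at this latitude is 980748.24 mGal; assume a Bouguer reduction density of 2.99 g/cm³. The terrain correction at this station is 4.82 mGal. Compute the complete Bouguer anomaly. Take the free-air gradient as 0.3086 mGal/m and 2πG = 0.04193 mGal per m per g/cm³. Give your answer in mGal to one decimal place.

-85.1

Free-air correction = 0.3086 × 3612.4 = 1114.79 mGal
Free-air anomaly = 979996.42 − 980748.24 + (1114.79) = 362.97 mGal
Bouguer slab correction = 0.04193 × 2.99 × 3612.4 = 452.89 mGal
Simple Bouguer anomaly = 362.97 − (452.89) = -89.92 mGal
Complete Bouguer anomaly = -89.92 + 4.82 = -85.10 mGal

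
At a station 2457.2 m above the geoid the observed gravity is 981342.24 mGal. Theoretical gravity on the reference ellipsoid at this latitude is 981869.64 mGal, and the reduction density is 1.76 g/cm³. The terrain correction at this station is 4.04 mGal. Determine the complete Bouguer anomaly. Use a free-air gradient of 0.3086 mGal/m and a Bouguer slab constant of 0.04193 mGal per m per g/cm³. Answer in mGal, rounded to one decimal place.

Free-air correction = 0.3086 × 2457.2 = 758.29 mGal
Free-air anomaly = 981342.24 − 981869.64 + (758.29) = 230.89 mGal
Bouguer slab correction = 0.04193 × 1.76 × 2457.2 = 181.33 mGal
Simple Bouguer anomaly = 230.89 − (181.33) = 49.56 mGal
Complete Bouguer anomaly = 49.56 + 4.04 = 53.60 mGal

53.6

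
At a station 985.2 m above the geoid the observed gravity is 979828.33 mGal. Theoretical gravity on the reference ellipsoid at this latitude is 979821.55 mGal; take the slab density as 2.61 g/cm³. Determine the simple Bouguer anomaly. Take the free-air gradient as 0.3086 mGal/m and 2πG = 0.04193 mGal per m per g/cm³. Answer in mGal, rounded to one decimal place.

203.0

Free-air correction = 0.3086 × 985.2 = 304.03 mGal
Free-air anomaly = 979828.33 − 979821.55 + (304.03) = 310.81 mGal
Bouguer slab correction = 0.04193 × 2.61 × 985.2 = 107.82 mGal
Simple Bouguer anomaly = 310.81 − (107.82) = 202.99 mGal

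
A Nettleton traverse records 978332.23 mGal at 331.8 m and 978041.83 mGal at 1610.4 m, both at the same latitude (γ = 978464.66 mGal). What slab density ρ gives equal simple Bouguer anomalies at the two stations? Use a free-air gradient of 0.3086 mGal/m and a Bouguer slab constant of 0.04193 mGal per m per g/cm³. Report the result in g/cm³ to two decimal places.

Δg_obs = 978041.83 − 978332.23 = -290.40 mGal over Δh = 1610.4 − 331.8 = 1278.6 m
Equal Bouguer anomalies ⇒ Δg_obs + (0.3086 − 0.04193ρ)·Δh = 0
0.3086 − 0.04193ρ = −Δg_obs/Δh = 0.22712
ρ = (0.3086 − 0.22712) / 0.04193 = 1.94 g/cm³

1.94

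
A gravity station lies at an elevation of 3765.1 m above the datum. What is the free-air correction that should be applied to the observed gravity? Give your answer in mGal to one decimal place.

1161.9

Free-air correction = 0.3086 × 3765.1 = 1161.9 mGal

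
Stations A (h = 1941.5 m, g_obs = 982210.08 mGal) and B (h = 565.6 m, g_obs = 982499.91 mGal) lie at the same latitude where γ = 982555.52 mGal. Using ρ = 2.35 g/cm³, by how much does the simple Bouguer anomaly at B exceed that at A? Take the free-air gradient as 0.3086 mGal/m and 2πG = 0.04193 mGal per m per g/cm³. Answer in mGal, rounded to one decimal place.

Δg_SB(A) = 982210.08 − 982555.52 + 0.3086×1941.5 − 0.04193×2.35×1941.5 = 62.40 mGal
Δg_SB(B) = 982499.91 − 982555.52 + 0.3086×565.6 − 0.04193×2.35×565.6 = 63.20 mGal
Difference = 63.20 − (62.40) = 0.80 mGal

0.8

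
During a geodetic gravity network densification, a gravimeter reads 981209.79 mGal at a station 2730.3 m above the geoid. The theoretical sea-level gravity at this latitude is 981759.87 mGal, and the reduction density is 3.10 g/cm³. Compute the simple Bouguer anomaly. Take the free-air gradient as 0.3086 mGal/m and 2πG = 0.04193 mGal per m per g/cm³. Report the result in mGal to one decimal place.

Free-air correction = 0.3086 × 2730.3 = 842.57 mGal
Free-air anomaly = 981209.79 − 981759.87 + (842.57) = 292.49 mGal
Bouguer slab correction = 0.04193 × 3.10 × 2730.3 = 354.89 mGal
Simple Bouguer anomaly = 292.49 − (354.89) = -62.40 mGal

-62.4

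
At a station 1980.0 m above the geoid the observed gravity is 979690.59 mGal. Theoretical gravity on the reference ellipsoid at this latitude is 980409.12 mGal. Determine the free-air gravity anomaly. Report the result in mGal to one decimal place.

-107.5

Free-air correction = 0.3086 × 1980.0 = 611.03 mGal
Free-air anomaly = 979690.59 − 980409.12 + (611.03) = -107.50 mGal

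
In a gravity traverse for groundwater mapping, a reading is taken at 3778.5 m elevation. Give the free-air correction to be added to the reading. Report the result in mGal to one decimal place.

1166.0

Free-air correction = 0.3086 × 3778.5 = 1166.0 mGal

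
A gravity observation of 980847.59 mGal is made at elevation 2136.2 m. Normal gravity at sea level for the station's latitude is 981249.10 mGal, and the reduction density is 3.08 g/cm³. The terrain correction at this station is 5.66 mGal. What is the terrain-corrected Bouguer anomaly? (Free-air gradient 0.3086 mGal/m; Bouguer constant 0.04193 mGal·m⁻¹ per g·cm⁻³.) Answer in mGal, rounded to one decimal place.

Free-air correction = 0.3086 × 2136.2 = 659.23 mGal
Free-air anomaly = 980847.59 − 981249.10 + (659.23) = 257.72 mGal
Bouguer slab correction = 0.04193 × 3.08 × 2136.2 = 275.88 mGal
Simple Bouguer anomaly = 257.72 − (275.88) = -18.16 mGal
Complete Bouguer anomaly = -18.16 + 5.66 = -12.50 mGal

-12.5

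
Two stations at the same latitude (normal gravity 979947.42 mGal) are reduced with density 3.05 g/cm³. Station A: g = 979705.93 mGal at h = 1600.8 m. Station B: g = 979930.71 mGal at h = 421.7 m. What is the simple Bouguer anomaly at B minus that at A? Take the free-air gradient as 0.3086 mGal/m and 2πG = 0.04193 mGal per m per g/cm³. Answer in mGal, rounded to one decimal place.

Δg_SB(A) = 979705.93 − 979947.42 + 0.3086×1600.8 − 0.04193×3.05×1600.8 = 47.80 mGal
Δg_SB(B) = 979930.71 − 979947.42 + 0.3086×421.7 − 0.04193×3.05×421.7 = 59.50 mGal
Difference = 59.50 − (47.80) = 11.70 mGal

11.7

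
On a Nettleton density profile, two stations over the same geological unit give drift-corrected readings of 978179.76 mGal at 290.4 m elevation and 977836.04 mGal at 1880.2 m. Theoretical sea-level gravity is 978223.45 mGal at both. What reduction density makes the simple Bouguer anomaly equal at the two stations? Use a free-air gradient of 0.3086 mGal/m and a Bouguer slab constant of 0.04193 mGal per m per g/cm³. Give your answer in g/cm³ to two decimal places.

2.20

Δg_obs = 977836.04 − 978179.76 = -343.72 mGal over Δh = 1880.2 − 290.4 = 1589.8 m
Equal Bouguer anomalies ⇒ Δg_obs + (0.3086 − 0.04193ρ)·Δh = 0
0.3086 − 0.04193ρ = −Δg_obs/Δh = 0.21620
ρ = (0.3086 − 0.21620) / 0.04193 = 2.20 g/cm³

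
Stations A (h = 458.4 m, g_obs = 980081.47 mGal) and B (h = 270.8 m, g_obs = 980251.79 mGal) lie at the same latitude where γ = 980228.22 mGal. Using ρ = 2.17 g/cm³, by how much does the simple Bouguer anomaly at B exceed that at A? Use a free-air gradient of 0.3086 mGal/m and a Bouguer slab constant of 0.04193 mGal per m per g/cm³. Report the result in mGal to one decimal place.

129.5

Δg_SB(A) = 980081.47 − 980228.22 + 0.3086×458.4 − 0.04193×2.17×458.4 = -47.00 mGal
Δg_SB(B) = 980251.79 − 980228.22 + 0.3086×270.8 − 0.04193×2.17×270.8 = 82.50 mGal
Difference = 82.50 − (-47.00) = 129.50 mGal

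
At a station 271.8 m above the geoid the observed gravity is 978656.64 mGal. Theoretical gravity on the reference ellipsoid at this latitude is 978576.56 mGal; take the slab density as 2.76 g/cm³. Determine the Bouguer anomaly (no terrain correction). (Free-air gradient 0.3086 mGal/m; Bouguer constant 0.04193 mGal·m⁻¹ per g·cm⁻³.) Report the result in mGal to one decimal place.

132.5

Free-air correction = 0.3086 × 271.8 = 83.88 mGal
Free-air anomaly = 978656.64 − 978576.56 + (83.88) = 163.96 mGal
Bouguer slab correction = 0.04193 × 2.76 × 271.8 = 31.45 mGal
Simple Bouguer anomaly = 163.96 − (31.45) = 132.51 mGal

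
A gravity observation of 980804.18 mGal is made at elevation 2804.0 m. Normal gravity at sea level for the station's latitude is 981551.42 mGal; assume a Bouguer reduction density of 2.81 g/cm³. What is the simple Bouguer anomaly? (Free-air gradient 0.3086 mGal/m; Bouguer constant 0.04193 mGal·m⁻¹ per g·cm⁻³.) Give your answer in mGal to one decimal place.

-212.3

Free-air correction = 0.3086 × 2804.0 = 865.31 mGal
Free-air anomaly = 980804.18 − 981551.42 + (865.31) = 118.07 mGal
Bouguer slab correction = 0.04193 × 2.81 × 2804.0 = 330.38 mGal
Simple Bouguer anomaly = 118.07 − (330.38) = -212.31 mGal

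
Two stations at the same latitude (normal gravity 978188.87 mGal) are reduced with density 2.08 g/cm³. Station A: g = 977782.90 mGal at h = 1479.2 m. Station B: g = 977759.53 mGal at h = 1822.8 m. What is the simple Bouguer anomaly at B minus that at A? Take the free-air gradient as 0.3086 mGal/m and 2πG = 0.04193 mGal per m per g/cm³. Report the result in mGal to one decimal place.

52.7

Δg_SB(A) = 977782.90 − 978188.87 + 0.3086×1479.2 − 0.04193×2.08×1479.2 = -78.50 mGal
Δg_SB(B) = 977759.53 − 978188.87 + 0.3086×1822.8 − 0.04193×2.08×1822.8 = -25.80 mGal
Difference = -25.80 − (-78.50) = 52.70 mGal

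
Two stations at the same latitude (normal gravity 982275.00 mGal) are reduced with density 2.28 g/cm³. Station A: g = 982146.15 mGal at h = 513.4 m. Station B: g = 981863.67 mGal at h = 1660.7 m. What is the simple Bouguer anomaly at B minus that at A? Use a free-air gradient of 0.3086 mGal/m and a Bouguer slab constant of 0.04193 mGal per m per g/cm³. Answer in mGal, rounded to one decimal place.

-38.1

Δg_SB(A) = 982146.15 − 982275.00 + 0.3086×513.4 − 0.04193×2.28×513.4 = -19.50 mGal
Δg_SB(B) = 981863.67 − 982275.00 + 0.3086×1660.7 − 0.04193×2.28×1660.7 = -57.60 mGal
Difference = -57.60 − (-19.50) = -38.10 mGal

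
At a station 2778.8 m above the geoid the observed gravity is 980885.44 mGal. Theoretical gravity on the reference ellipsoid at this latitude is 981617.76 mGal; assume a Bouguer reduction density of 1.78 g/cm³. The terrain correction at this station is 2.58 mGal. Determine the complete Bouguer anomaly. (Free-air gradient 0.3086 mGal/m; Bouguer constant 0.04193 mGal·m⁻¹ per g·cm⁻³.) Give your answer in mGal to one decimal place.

Free-air correction = 0.3086 × 2778.8 = 857.54 mGal
Free-air anomaly = 980885.44 − 981617.76 + (857.54) = 125.22 mGal
Bouguer slab correction = 0.04193 × 1.78 × 2778.8 = 207.40 mGal
Simple Bouguer anomaly = 125.22 − (207.40) = -82.18 mGal
Complete Bouguer anomaly = -82.18 + 2.58 = -79.60 mGal

-79.6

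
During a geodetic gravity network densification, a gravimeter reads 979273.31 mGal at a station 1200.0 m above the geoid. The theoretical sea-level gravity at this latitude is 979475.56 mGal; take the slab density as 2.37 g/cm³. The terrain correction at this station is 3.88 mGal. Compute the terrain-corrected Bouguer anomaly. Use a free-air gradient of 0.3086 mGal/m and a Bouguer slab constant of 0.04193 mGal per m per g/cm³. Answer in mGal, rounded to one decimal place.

Free-air correction = 0.3086 × 1200.0 = 370.32 mGal
Free-air anomaly = 979273.31 − 979475.56 + (370.32) = 168.07 mGal
Bouguer slab correction = 0.04193 × 2.37 × 1200.0 = 119.25 mGal
Simple Bouguer anomaly = 168.07 − (119.25) = 48.82 mGal
Complete Bouguer anomaly = 48.82 + 3.88 = 52.70 mGal

52.7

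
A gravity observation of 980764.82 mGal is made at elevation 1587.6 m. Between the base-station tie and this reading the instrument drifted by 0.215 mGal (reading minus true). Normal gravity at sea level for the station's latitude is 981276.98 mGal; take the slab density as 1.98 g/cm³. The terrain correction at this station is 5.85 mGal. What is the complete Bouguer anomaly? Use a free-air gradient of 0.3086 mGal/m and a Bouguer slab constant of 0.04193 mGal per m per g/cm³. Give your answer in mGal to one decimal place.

Drift-corrected reading = 980764.82 − (0.215) = 980764.605 mGal
Free-air correction = 0.3086 × 1587.6 = 489.93 mGal
Free-air anomaly = 980764.605 − 981276.98 + (489.93) = -22.445 mGal
Bouguer slab correction = 0.04193 × 1.98 × 1587.6 = 131.80 mGal
Simple Bouguer anomaly = -22.445 − (131.80) = -154.245 mGal
Complete Bouguer anomaly = -154.245 + 5.85 = -148.395 mGal

-148.4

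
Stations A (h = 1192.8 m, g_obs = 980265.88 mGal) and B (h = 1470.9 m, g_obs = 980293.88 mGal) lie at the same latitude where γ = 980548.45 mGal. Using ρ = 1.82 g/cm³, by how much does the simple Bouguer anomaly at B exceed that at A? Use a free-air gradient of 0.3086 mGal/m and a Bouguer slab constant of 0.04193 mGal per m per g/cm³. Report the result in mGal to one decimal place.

Δg_SB(A) = 980265.88 − 980548.45 + 0.3086×1192.8 − 0.04193×1.82×1192.8 = -5.50 mGal
Δg_SB(B) = 980293.88 − 980548.45 + 0.3086×1470.9 − 0.04193×1.82×1470.9 = 87.10 mGal
Difference = 87.10 − (-5.50) = 92.60 mGal

92.6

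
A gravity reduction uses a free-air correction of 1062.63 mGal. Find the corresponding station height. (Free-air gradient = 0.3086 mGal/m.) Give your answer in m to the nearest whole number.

3443

h = 1062.63 / 0.3086 = 3443.39 m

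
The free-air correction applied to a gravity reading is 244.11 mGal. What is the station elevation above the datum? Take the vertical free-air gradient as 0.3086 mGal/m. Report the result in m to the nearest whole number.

791

h = 244.11 / 0.3086 = 791.02 m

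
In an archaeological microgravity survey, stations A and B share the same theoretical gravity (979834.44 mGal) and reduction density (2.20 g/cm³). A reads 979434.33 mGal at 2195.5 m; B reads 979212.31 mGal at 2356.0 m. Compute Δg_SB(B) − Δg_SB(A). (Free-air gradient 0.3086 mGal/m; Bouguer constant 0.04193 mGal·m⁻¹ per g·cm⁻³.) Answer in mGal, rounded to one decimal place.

Δg_SB(A) = 979434.33 − 979834.44 + 0.3086×2195.5 − 0.04193×2.20×2195.5 = 74.90 mGal
Δg_SB(B) = 979212.31 − 979834.44 + 0.3086×2356.0 − 0.04193×2.20×2356.0 = -112.40 mGal
Difference = -112.40 − (74.90) = -187.30 mGal

-187.3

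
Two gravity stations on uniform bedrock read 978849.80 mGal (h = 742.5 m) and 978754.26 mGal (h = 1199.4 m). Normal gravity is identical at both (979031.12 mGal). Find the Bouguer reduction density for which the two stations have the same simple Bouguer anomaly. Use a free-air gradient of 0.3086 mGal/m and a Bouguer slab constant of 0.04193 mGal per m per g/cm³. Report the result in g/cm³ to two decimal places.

Δg_obs = 978754.26 − 978849.80 = -95.54 mGal over Δh = 1199.4 − 742.5 = 456.9 m
Equal Bouguer anomalies ⇒ Δg_obs + (0.3086 − 0.04193ρ)·Δh = 0
0.3086 − 0.04193ρ = −Δg_obs/Δh = 0.20910
ρ = (0.3086 − 0.20910) / 0.04193 = 2.37 g/cm³

2.37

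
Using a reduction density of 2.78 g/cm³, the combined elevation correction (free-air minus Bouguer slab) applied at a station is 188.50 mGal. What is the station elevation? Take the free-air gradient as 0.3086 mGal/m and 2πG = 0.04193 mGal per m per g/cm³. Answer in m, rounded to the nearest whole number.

982

Combined gradient = 0.3086 − 0.04193 × 2.78 = 0.1920346 mGal/m
h = 188.50 / 0.1920346 = 981.59 m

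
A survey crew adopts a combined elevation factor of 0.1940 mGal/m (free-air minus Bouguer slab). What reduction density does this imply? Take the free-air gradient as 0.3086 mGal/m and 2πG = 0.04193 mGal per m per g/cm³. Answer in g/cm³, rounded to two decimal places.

0.1940 = 0.3086 − 0.04193 × ρ
ρ = (0.3086 − 0.1940) / 0.04193 = 2.73 g/cm³

2.73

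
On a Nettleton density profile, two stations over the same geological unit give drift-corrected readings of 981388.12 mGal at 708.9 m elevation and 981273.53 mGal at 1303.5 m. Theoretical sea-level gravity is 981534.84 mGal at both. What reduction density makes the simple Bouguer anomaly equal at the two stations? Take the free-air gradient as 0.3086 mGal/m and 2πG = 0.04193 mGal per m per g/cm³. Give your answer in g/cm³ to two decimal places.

2.76

Δg_obs = 981273.53 − 981388.12 = -114.59 mGal over Δh = 1303.5 − 708.9 = 594.6 m
Equal Bouguer anomalies ⇒ Δg_obs + (0.3086 − 0.04193ρ)·Δh = 0
0.3086 − 0.04193ρ = −Δg_obs/Δh = 0.19272
ρ = (0.3086 − 0.19272) / 0.04193 = 2.76 g/cm³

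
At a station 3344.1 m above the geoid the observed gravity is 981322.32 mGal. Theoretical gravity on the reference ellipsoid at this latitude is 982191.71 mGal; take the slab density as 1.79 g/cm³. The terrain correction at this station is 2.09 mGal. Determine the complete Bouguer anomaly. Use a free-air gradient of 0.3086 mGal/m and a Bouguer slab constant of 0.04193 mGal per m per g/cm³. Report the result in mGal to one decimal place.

Free-air correction = 0.3086 × 3344.1 = 1031.99 mGal
Free-air anomaly = 981322.32 − 982191.71 + (1031.99) = 162.60 mGal
Bouguer slab correction = 0.04193 × 1.79 × 3344.1 = 250.99 mGal
Simple Bouguer anomaly = 162.60 − (250.99) = -88.39 mGal
Complete Bouguer anomaly = -88.39 + 2.09 = -86.30 mGal

-86.3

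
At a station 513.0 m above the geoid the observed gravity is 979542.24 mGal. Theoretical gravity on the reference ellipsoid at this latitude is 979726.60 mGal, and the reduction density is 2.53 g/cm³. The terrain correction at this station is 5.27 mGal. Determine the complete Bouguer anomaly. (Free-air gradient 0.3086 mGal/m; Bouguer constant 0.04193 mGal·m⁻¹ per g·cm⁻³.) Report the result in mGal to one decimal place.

Free-air correction = 0.3086 × 513.0 = 158.31 mGal
Free-air anomaly = 979542.24 − 979726.60 + (158.31) = -26.05 mGal
Bouguer slab correction = 0.04193 × 2.53 × 513.0 = 54.42 mGal
Simple Bouguer anomaly = -26.05 − (54.42) = -80.47 mGal
Complete Bouguer anomaly = -80.47 + 5.27 = -75.20 mGal

-75.2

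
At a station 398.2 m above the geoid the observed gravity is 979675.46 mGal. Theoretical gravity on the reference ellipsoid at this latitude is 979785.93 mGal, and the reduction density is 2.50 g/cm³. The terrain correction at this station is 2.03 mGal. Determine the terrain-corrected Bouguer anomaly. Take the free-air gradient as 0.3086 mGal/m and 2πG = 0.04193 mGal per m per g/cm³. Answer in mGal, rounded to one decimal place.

-27.3

Free-air correction = 0.3086 × 398.2 = 122.88 mGal
Free-air anomaly = 979675.46 − 979785.93 + (122.88) = 12.41 mGal
Bouguer slab correction = 0.04193 × 2.50 × 398.2 = 41.74 mGal
Simple Bouguer anomaly = 12.41 − (41.74) = -29.33 mGal
Complete Bouguer anomaly = -29.33 + 2.03 = -27.30 mGal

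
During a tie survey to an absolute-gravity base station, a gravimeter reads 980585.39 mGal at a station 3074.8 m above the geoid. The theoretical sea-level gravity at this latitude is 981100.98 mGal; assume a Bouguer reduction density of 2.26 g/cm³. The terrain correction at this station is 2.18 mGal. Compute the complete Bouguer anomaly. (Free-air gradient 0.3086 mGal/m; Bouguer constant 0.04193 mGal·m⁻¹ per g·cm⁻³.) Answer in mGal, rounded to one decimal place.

Free-air correction = 0.3086 × 3074.8 = 948.88 mGal
Free-air anomaly = 980585.39 − 981100.98 + (948.88) = 433.29 mGal
Bouguer slab correction = 0.04193 × 2.26 × 3074.8 = 291.37 mGal
Simple Bouguer anomaly = 433.29 − (291.37) = 141.92 mGal
Complete Bouguer anomaly = 141.92 + 2.18 = 144.10 mGal

144.1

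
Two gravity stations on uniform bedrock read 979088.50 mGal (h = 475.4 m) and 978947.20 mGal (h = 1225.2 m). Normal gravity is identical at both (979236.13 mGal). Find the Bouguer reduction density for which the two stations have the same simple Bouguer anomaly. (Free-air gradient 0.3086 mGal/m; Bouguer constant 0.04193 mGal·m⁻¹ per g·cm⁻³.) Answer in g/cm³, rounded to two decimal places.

2.87

Δg_obs = 978947.20 − 979088.50 = -141.30 mGal over Δh = 1225.2 − 475.4 = 749.8 m
Equal Bouguer anomalies ⇒ Δg_obs + (0.3086 − 0.04193ρ)·Δh = 0
0.3086 − 0.04193ρ = −Δg_obs/Δh = 0.18845
ρ = (0.3086 − 0.18845) / 0.04193 = 2.87 g/cm³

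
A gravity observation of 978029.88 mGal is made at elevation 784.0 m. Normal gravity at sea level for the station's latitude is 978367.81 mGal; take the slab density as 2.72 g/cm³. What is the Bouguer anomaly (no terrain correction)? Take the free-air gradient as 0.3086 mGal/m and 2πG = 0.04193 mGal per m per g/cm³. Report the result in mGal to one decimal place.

Free-air correction = 0.3086 × 784.0 = 241.94 mGal
Free-air anomaly = 978029.88 − 978367.81 + (241.94) = -95.99 mGal
Bouguer slab correction = 0.04193 × 2.72 × 784.0 = 89.41 mGal
Simple Bouguer anomaly = -95.99 − (89.41) = -185.40 mGal

-185.4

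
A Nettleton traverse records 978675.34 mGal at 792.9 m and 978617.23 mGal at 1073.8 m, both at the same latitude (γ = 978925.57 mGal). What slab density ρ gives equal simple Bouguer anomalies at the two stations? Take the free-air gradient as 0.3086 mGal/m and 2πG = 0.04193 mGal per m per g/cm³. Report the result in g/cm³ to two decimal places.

2.43

Δg_obs = 978617.23 − 978675.34 = -58.11 mGal over Δh = 1073.8 − 792.9 = 280.9 m
Equal Bouguer anomalies ⇒ Δg_obs + (0.3086 − 0.04193ρ)·Δh = 0
0.3086 − 0.04193ρ = −Δg_obs/Δh = 0.20687
ρ = (0.3086 − 0.20687) / 0.04193 = 2.43 g/cm³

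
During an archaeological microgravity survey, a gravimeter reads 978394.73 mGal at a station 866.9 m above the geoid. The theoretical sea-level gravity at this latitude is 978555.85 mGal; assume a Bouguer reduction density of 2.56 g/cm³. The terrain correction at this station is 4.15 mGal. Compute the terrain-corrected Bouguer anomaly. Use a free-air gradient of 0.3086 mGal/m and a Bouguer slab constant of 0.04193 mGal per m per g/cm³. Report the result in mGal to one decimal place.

Free-air correction = 0.3086 × 866.9 = 267.53 mGal
Free-air anomaly = 978394.73 − 978555.85 + (267.53) = 106.41 mGal
Bouguer slab correction = 0.04193 × 2.56 × 866.9 = 93.05 mGal
Simple Bouguer anomaly = 106.41 − (93.05) = 13.36 mGal
Complete Bouguer anomaly = 13.36 + 4.15 = 17.51 mGal

17.5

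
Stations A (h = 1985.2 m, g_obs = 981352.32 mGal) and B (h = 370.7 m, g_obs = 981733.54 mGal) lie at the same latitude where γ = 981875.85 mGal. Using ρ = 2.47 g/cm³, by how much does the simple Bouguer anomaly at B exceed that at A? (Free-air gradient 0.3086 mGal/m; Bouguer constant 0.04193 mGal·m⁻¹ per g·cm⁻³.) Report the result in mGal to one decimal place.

Δg_SB(A) = 981352.32 − 981875.85 + 0.3086×1985.2 − 0.04193×2.47×1985.2 = -116.50 mGal
Δg_SB(B) = 981733.54 − 981875.85 + 0.3086×370.7 − 0.04193×2.47×370.7 = -66.30 mGal
Difference = -66.30 − (-116.50) = 50.20 mGal

50.2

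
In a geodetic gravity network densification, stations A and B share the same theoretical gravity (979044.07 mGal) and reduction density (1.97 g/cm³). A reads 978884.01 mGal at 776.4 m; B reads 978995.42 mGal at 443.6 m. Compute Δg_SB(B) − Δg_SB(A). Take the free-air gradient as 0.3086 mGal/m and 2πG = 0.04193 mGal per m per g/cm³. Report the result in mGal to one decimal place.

Δg_SB(A) = 978884.01 − 979044.07 + 0.3086×776.4 − 0.04193×1.97×776.4 = 15.40 mGal
Δg_SB(B) = 978995.42 − 979044.07 + 0.3086×443.6 − 0.04193×1.97×443.6 = 51.60 mGal
Difference = 51.60 − (15.40) = 36.20 mGal

36.2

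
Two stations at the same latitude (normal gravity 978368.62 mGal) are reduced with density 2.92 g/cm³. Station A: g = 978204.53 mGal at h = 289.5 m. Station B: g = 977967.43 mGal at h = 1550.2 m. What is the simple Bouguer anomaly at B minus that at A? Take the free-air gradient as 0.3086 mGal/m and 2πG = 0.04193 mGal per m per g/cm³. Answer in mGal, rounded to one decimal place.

-2.4

Δg_SB(A) = 978204.53 − 978368.62 + 0.3086×289.5 − 0.04193×2.92×289.5 = -110.20 mGal
Δg_SB(B) = 977967.43 − 978368.62 + 0.3086×1550.2 − 0.04193×2.92×1550.2 = -112.60 mGal
Difference = -112.60 − (-110.20) = -2.40 mGal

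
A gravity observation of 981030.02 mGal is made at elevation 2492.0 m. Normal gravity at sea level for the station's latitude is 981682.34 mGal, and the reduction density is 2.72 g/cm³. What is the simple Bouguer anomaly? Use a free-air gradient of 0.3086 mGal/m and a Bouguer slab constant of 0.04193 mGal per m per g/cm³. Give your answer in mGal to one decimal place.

-167.5

Free-air correction = 0.3086 × 2492.0 = 769.03 mGal
Free-air anomaly = 981030.02 − 981682.34 + (769.03) = 116.71 mGal
Bouguer slab correction = 0.04193 × 2.72 × 2492.0 = 284.21 mGal
Simple Bouguer anomaly = 116.71 − (284.21) = -167.50 mGal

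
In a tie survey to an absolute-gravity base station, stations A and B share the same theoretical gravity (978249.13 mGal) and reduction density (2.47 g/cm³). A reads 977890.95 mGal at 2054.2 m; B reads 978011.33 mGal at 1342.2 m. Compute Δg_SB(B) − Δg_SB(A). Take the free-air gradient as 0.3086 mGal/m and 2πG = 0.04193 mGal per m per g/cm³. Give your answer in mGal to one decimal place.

Δg_SB(A) = 977890.95 − 978249.13 + 0.3086×2054.2 − 0.04193×2.47×2054.2 = 63.00 mGal
Δg_SB(B) = 978011.33 − 978249.13 + 0.3086×1342.2 − 0.04193×2.47×1342.2 = 37.40 mGal
Difference = 37.40 − (63.00) = -25.60 mGal

-25.6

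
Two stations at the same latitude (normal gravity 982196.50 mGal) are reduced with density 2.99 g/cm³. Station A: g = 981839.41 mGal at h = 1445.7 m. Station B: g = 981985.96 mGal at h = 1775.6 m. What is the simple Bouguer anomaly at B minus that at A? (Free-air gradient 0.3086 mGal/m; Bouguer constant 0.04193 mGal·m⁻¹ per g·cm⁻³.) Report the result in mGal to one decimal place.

Δg_SB(A) = 981839.41 − 982196.50 + 0.3086×1445.7 − 0.04193×2.99×1445.7 = -92.20 mGal
Δg_SB(B) = 981985.96 − 982196.50 + 0.3086×1775.6 − 0.04193×2.99×1775.6 = 114.80 mGal
Difference = 114.80 − (-92.20) = 207.00 mGal

207.0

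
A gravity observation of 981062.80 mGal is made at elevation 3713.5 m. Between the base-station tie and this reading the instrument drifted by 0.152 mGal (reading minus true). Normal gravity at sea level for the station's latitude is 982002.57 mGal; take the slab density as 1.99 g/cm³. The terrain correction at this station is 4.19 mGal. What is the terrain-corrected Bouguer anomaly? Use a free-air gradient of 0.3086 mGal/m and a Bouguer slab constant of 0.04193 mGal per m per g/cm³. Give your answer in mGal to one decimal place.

Drift-corrected reading = 981062.80 − (0.152) = 981062.648 mGal
Free-air correction = 0.3086 × 3713.5 = 1145.99 mGal
Free-air anomaly = 981062.648 − 982002.57 + (1145.99) = 206.068 mGal
Bouguer slab correction = 0.04193 × 1.99 × 3713.5 = 309.86 mGal
Simple Bouguer anomaly = 206.068 − (309.86) = -103.792 mGal
Complete Bouguer anomaly = -103.792 + 4.19 = -99.602 mGal

-99.6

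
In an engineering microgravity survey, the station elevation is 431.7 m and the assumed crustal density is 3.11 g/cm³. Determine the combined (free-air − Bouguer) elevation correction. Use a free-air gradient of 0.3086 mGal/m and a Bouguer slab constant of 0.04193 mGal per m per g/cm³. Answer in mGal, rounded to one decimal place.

76.9

Combined gradient = 0.3086 − 0.04193 × 3.11 = 0.1781977 mGal/m
Combined elevation correction = 0.1781977 × 431.7 = 76.9 mGal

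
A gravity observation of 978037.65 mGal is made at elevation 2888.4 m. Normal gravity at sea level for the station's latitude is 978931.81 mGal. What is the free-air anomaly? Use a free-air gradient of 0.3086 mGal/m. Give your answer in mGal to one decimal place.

-2.8

Free-air correction = 0.3086 × 2888.4 = 891.36 mGal
Free-air anomaly = 978037.65 − 978931.81 + (891.36) = -2.80 mGal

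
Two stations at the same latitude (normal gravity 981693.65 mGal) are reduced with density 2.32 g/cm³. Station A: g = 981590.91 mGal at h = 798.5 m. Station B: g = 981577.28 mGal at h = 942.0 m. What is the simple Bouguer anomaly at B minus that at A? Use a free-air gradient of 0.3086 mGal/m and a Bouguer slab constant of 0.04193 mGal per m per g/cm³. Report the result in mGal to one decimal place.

16.7

Δg_SB(A) = 981590.91 − 981693.65 + 0.3086×798.5 − 0.04193×2.32×798.5 = 66.00 mGal
Δg_SB(B) = 981577.28 − 981693.65 + 0.3086×942.0 − 0.04193×2.32×942.0 = 82.70 mGal
Difference = 82.70 − (66.00) = 16.70 mGal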